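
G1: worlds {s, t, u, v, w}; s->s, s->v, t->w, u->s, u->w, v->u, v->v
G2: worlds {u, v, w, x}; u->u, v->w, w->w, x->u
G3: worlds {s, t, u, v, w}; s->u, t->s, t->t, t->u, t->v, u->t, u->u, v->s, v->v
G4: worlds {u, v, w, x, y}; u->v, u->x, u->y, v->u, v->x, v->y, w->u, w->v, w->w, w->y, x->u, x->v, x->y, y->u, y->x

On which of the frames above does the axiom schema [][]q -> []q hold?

Frame correspondent (Sahlqvist): forall x forall y (Rxy -> exists z (Rxz & Rzy)) — i.e. density.
G1: fails — Ruw but no z with Ruz and Rzw.
G2: satisfies the condition.
G3: satisfies the condition.
G4: satisfies the condition.

G2, G3, G4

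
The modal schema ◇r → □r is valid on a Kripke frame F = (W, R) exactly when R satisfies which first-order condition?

partial functionality: ∀x ∀y ∀z (Rxy ∧ Rxz → y = z)

This is the CD axiom.
Its frame correspondent is partial functionality — ∀x ∀y ∀z (Rxy ∧ Rxz → y = z).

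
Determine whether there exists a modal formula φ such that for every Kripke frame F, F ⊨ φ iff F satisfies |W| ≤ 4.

Any modally definable frame class is closed under disjoint unions.
Any modal formula valid on each of 5 disjoint one-world frames is valid on their disjoint union (validity is preserved under disjoint unions). Each one-world frame has |W|=1≤4, but the union has |W|=5.
So no modal formula (or set of formulas) defines exactly the |W|≤4 frames.

Not modally definable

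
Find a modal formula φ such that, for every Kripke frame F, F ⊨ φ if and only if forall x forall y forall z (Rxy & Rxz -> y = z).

◇r → □r

The condition is partial functionality. The CD schema ◇r → □r defines it.
Suppose ◇r→□r is valid. Take Rxy, Rxz and set V(r)={y}. Then ◇r at x, so □r at x, so r at z, i.e. z=y.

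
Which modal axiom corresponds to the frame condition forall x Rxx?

□ψ → ψ

A defining formula is □ψ → ψ (the T axiom).
Suppose □ψ→ψ is valid. At any x set V(ψ)={w : Rxw}. Then □ψ holds at x, so ψ holds at x, i.e. Rxx.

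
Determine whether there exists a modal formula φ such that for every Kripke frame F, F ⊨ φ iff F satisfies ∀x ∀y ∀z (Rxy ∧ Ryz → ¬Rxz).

No

Modal frame validity is preserved under surjective bounded morphisms.
The 5-cycle (worlds 0,1,2,3,4 with 0→1→2→3→4→0) is intransitive. Mapping every world to a single reflexive point • is a surjective bounded morphism; the reflexive point is not intransitive (R••∧R•• but R••).
Hence intransitivity is not modally definable.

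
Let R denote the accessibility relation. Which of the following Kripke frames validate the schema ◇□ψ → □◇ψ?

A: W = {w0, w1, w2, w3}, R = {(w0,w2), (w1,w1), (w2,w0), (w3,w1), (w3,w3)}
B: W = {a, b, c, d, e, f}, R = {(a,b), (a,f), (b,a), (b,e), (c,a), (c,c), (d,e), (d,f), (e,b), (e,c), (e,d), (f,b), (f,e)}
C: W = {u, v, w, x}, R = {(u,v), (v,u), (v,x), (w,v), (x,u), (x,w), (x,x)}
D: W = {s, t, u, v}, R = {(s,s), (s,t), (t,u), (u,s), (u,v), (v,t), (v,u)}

The schema corresponds to convergence: ∀x ∀y ∀z (Rxy ∧ Rxz → ∃w (Ryw ∧ Rzw)).
A: holds.
B: fails — Rcc and Rca but c and a have no common successor.
C: fails — Rvu and Rvx but u and x have no common successor.
D: fails — Rss and Rst but s and t have no common successor.
Valid on: A.

A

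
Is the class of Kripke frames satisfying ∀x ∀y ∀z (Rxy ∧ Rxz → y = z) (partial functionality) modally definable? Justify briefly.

Yes: it is partial functionality, defined by the CD schema ◇q → □q.
Suppose ◇q→□q is valid. Take Rxy, Rxz and set V(q)={y}. Then ◇q at x, so □q at x, so q at z, i.e. z=y.

Definable; ◇q → □q defines it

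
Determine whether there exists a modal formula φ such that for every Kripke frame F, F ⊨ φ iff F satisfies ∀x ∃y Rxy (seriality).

Definable; □r → ◇r defines it

Yes: it is seriality, defined by the D schema □r → ◇r.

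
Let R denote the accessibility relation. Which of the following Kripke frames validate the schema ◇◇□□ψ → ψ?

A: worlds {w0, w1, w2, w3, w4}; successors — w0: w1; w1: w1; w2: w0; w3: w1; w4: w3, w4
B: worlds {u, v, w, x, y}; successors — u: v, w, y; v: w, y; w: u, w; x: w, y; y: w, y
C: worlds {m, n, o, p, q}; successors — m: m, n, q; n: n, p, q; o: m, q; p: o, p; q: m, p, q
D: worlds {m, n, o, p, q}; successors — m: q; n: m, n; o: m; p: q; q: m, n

Frame correspondent (Sahlqvist): ∀x ∀y (xR²y → ∃w (yR²w ∧ x = w)) — i.e. a generalized confluence (Geach) condition.
A: fails — w0R²w1 but no w with w1R²w and w0=w.
B: fails — vR²u but no t with uR²t and v=t.
C: fails — nR²p but no w with pR²w and n=w.
D: fails — oR²q but no w with qR²w and o=w.

none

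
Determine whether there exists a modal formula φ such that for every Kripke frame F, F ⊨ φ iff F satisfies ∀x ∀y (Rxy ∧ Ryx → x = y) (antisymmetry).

No

If a class were modally definable it would be closed under surjective bounded morphisms (Goldblatt–Thomason).
The 6-cycle (worlds 0,1,2,3,4,5 with 0→1→2→3→4→5→0) is antisymmetric. Sending even-indexed worlds to a and odd-indexed worlds to b is a surjective bounded morphism onto the two-world frame with a↔b, which is not antisymmetric.
So the class is not modally definable.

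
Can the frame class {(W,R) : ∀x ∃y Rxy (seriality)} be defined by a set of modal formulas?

Yes, by □q → ◇q

The condition is seriality. A defining modal formula is □q → ◇q.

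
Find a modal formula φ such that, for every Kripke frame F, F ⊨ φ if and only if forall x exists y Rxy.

□r → ◇r

A defining formula is □r → ◇r (the D axiom).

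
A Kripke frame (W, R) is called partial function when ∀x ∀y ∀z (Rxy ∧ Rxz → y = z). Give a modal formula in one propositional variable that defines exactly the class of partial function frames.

This is partial functionality; the standard corresponding axiom is CD: ◇p → □p.
Suppose ◇p→□p is valid. Take Rxy, Rxz and set V(p)={y}. Then ◇p at x, so □p at x, so p at z, i.e. z=y.

◇p → □p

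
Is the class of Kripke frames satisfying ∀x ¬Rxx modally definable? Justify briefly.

No

Modal frame validity is preserved under surjective bounded morphisms.
The 4-cycle (worlds a,b,c,d with a→b→c→d→a) is irreflexive, and the map sending every world to a single reflexive point • is a surjective bounded morphism (forth: every edge maps to (•,•); back: every world has a successor). So any modal formula valid on the 4-cycle is also valid on the reflexive point, which is not irreflexive.
Hence irreflexivity is not modally definable.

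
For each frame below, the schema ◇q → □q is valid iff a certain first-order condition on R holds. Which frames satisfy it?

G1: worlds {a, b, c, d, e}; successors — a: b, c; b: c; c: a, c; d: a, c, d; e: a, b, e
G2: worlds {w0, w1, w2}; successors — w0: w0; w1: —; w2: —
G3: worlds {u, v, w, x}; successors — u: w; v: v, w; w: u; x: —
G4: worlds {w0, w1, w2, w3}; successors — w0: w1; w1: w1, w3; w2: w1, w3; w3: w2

Frame correspondent (Sahlqvist): ∀x ∀y ∀z (Rxy ∧ Rxz → y = z) — i.e. partial functionality.
G1: fails — a sees both b and c.
G2: ✓.
G3: fails — v sees both v and w.
G4: fails — w1 sees both w1 and w3.
Valid on: G2.

G2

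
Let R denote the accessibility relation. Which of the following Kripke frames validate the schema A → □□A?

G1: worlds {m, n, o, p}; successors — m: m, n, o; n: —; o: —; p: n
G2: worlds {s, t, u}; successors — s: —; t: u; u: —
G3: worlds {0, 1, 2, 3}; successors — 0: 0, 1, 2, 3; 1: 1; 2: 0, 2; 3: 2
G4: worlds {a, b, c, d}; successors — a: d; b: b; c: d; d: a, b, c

G2

This is the axiom for a generalized confluence (Geach) condition; its first-order frame correspondent is ∀x ∀z (xR²z → ∃w (x = w ∧ z = w)).
G1: fails — mR²n but m ≠ n.
G2: holds.
G3: fails — 0R²1 but 0 ≠ 1.
G4: fails — aR²b but a ≠ b.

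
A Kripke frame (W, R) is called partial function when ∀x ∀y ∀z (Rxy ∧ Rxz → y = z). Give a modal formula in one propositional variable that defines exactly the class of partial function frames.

The condition is partial functionality. The CD schema ◇p → □p defines it.
Suppose ◇p→□p is valid. Take Rxy, Rxz and set V(p)={y}. Then ◇p at x, so □p at x, so p at z, i.e. z=y.

◇p → □p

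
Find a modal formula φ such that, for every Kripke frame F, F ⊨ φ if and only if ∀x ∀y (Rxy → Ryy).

A defining formula is □(□r → r) (the T□ axiom).
Suppose □(□r→r) is valid. Take Rxy and set V(r)={w : Ryw}. Then at y, □r holds; since □(□r→r) at x, □r→r at y, so r at y, i.e. Ryy.

□(□r → r)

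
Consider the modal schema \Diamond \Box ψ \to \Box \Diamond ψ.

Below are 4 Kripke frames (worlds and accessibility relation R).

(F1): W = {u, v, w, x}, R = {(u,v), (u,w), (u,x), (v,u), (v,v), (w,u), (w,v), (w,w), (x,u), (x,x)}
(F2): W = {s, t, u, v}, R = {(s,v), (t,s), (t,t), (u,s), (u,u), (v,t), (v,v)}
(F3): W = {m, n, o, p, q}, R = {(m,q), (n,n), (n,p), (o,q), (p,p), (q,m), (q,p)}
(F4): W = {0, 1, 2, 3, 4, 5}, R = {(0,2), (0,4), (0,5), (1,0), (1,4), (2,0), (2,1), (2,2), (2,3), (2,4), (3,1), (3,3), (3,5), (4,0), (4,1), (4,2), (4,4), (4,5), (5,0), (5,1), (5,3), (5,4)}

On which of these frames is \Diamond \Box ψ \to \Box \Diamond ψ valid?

(F1)

Frame correspondent (Sahlqvist): \forall x \forall y \forall z (Rxy \wedge Rxz \to \exists w (Ryw \wedge Rzw)) — i.e. convergence.
(F1): ✓.
(F2): fails — Rts and Rtt but s and t have no common successor.
(F3): fails — Rqp and Rqm but p and m have no common successor.
(F4): fails — R21 and R23 but 1 and 3 have no common successor.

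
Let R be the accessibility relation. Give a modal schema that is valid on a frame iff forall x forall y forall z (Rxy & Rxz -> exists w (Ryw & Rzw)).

◇□p → □◇p

A defining formula is ◇□p → □◇p (the .2 axiom).
Suppose ◇□p→□◇p is valid. Take Rxy, Rxz and set V(p)={w : Ryw}. Then □p at y so ◇□p at x, so □◇p at x, so ◇p at z, giving w with Rzw and Ryw.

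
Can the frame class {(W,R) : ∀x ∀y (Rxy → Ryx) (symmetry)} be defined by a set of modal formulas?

The condition is symmetry. A defining modal formula is p → □◇p.

Yes, by p → □◇p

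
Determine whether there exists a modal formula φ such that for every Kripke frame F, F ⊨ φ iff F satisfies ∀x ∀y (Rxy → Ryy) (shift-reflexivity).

Yes — defined by □(□q → q)

Yes: it is shift-reflexivity, defined by the T□ schema □(□q → q).
Suppose □(□q→q) is valid. Take Rxy and set V(q)={w : Ryw}. Then at y, □q holds; since □(□q→q) at x, □q→q at y, so q at y, i.e. Ryy.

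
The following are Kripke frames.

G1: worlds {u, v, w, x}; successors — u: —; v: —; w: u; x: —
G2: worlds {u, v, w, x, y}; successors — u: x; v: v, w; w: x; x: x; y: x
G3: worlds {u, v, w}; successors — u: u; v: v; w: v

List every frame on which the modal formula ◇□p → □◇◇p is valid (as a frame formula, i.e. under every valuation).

Frame correspondent (Sahlqvist): ∀x ∀y ∀z ((xRy ∧ xRz) → ∃w (yRw ∧ zR²w)) — i.e. a generalized confluence (Geach) condition.
G1: fails — wRu, wRu but no t with uRt and uR²t.
G2: fails — vRv, vRw but no t with vRt and wR²t.
G3: satisfies the condition.
Valid on: G3.

G3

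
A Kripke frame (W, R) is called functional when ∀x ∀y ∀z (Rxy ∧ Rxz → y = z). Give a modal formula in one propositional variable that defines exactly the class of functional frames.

The condition is partial functionality. The CD schema ◇ψ → □ψ defines it.
Suppose ◇ψ→□ψ is valid. Take Rxy, Rxz and set V(ψ)={y}. Then ◇ψ at x, so □ψ at x, so ψ at z, i.e. z=y.

◇ψ → □ψ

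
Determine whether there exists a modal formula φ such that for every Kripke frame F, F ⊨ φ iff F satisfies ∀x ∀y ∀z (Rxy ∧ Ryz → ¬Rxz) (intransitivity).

If a class were modally definable it would be closed under surjective bounded morphisms (Goldblatt–Thomason).
The 3-cycle (worlds 0,1,2 with 0→1→2→0) is intransitive. Mapping every world to a single reflexive point • is a surjective bounded morphism; the reflexive point is not intransitive (R••∧R•• but R••).
So the class is not modally definable.

No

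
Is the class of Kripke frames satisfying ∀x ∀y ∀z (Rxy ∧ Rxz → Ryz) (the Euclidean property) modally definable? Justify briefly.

Definable; ◇p → □◇p defines it

The condition is the Euclidean property. A defining modal formula is ◇p → □◇p.
Suppose ◇p→□◇p is valid. Take Rxy, Rxz and set V(p)={y}. Then ◇p at x, so □◇p at x, so ◇p at z, so some w with Rzw has p; w=y, i.e. Rzy. By symmetry of the argument, Ryz.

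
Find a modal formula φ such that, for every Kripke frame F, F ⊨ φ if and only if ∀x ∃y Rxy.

The condition is seriality. The D schema □s → ◇s defines it.

□s → ◇s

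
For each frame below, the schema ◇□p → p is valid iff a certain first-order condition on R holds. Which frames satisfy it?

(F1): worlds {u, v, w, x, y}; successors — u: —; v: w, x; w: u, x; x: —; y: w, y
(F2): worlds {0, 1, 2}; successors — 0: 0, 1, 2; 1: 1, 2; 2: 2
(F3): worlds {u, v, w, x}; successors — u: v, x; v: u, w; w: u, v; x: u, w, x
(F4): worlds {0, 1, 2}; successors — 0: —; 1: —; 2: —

This is the axiom for symmetry; its first-order frame correspondent is ∀x ∀y (Rxy → Ryx).
(F1): fails — Rwu but not Ruw.
(F2): fails — R02 but not R20.
(F3): fails — Rxw but not Rwx.
(F4): satisfies the condition.

(F4)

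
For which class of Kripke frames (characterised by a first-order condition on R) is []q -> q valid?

reflexivity

Suppose □q→q is valid. At any x set V(q)={w : Rxw}. Then □q holds at x, so q holds at x, i.e. Rxx.
The converse is a direct semantic check.
Frame condition: forall x Rxx.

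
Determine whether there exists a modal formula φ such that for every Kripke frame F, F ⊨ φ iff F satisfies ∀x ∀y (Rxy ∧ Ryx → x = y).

No

Modal frame validity is preserved under surjective bounded morphisms.
The 4-cycle (worlds a,b,c,d with a→b→c→d→a) is antisymmetric. Sending even-indexed worlds to a and odd-indexed worlds to b is a surjective bounded morphism onto the two-world frame with a↔b, which is not antisymmetric.
Hence antisymmetry is not modally definable.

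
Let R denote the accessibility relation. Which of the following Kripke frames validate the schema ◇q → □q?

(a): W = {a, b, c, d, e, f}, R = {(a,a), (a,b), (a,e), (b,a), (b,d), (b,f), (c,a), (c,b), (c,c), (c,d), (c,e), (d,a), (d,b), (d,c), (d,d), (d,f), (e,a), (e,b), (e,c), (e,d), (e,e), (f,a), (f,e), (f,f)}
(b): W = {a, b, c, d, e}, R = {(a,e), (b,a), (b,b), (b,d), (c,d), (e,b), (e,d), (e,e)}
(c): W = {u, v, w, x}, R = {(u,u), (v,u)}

Frame correspondent (Sahlqvist): ∀x ∀y ∀z (Rxy ∧ Rxz → y = z) — i.e. partial functionality.
(a): fails — a sees both a and b.
(b): fails — b sees both a and b.
(c): satisfies the condition.
Valid on: (c).

(c)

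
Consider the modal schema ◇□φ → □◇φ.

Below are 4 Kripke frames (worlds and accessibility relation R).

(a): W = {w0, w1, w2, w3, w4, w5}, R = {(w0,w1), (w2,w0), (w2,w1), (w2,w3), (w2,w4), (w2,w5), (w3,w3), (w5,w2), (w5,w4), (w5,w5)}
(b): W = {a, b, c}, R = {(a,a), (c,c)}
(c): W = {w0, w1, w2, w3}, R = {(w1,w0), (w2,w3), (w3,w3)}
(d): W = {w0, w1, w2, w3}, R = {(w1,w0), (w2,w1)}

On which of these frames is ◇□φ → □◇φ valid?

(b)

The schema corresponds to convergence: ∀x ∀y ∀z (Rxy ∧ Rxz → ∃w (Ryw ∧ Rzw)).
(a): fails — Rw0w1 and Rw0w1 but w1 and w1 have no common successor.
(b): satisfies the condition.
(c): fails — Rw1w0 and Rw1w0 but w0 and w0 have no common successor.
(d): fails — Rw1w0 and Rw1w0 but w0 and w0 have no common successor.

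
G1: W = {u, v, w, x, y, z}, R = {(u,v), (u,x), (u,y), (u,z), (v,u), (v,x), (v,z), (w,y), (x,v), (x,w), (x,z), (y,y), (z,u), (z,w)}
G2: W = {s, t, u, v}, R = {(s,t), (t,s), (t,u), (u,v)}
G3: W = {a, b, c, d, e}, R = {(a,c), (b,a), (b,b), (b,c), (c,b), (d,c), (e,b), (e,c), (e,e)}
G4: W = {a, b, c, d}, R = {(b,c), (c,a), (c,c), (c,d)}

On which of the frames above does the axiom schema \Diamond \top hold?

G1, G3

Frame correspondent (Sahlqvist): \forall x \exists y Rxy — i.e. seriality.
G1: satisfies the condition.
G2: fails — world v has no successor.
G3: satisfies the condition.
G4: fails — world a has no successor.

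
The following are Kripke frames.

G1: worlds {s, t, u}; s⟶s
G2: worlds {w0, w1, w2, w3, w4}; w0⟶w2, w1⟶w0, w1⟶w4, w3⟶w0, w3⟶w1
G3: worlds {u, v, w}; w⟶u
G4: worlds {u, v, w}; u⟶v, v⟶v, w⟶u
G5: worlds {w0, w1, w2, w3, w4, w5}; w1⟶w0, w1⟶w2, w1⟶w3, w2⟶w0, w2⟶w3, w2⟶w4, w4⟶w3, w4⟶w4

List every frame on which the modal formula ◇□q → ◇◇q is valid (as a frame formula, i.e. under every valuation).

Frame correspondent (Sahlqvist): ∀x ∀y (xRy → ∃w (yRw ∧ xR²w)) — i.e. a generalized confluence (Geach) condition.
G1: holds.
G2: fails — w0Rw2 but no w with w2Rw and w0R²w.
G3: fails — wRu but no t with uRt and wR²t.
G4: holds.
G5: fails — w1Rw0 but no w with w0Rw and w1R²w.

G1, G4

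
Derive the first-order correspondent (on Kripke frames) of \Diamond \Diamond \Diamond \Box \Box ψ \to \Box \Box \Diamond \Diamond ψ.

\forall x \forall y \forall z ((x R^3 y \wedge x R^2 z) \to \exists w (y R^2 w \wedge z R^2 w))

This is a Sahlqvist (Geach-type) schema ◇^3□^2ψ → □^2◇^2ψ.
Minimal-valuation argument: fix x; take any y with xR^3y and any z with xR^2z. Set V(ψ) to the set of worlds R-reachable from y in exactly 2 steps. Then □^2ψ holds at y, so the antecedent holds at x; validity forces ◇^2ψ at z, giving a w with zR^2w and yR^2w.
First-order correspondent: \forall x \forall y \forall z ((x R^3 y \wedge x R^2 z) \to \exists w (y R^2 w \wedge z R^2 w)).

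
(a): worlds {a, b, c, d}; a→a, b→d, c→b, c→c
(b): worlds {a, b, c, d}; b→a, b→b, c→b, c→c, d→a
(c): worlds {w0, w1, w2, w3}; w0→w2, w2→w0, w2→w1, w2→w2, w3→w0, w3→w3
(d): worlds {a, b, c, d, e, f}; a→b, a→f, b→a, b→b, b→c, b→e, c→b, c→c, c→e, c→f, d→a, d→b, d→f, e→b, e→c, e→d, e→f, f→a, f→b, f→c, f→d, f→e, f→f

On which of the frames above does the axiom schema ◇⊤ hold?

(d)

Frame correspondent (Sahlqvist): ∀x ∃y Rxy — i.e. seriality.
(a): fails — world d has no successor.
(b): fails — world a has no successor.
(c): fails — world w1 has no successor.
(d): holds.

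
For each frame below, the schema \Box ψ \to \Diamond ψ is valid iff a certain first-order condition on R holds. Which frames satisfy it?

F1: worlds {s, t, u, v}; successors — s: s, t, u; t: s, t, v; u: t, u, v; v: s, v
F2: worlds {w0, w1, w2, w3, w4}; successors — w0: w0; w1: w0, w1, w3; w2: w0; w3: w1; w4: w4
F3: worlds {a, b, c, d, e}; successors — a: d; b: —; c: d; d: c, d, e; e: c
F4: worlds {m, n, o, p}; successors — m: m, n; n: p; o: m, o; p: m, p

F1, F2, F4

The schema corresponds to seriality: \forall x \exists y Rxy.
F1: satisfies the condition.
F2: satisfies the condition.
F3: fails — world b has no successor.
F4: satisfies the condition.
Valid on: F1, F2, F4.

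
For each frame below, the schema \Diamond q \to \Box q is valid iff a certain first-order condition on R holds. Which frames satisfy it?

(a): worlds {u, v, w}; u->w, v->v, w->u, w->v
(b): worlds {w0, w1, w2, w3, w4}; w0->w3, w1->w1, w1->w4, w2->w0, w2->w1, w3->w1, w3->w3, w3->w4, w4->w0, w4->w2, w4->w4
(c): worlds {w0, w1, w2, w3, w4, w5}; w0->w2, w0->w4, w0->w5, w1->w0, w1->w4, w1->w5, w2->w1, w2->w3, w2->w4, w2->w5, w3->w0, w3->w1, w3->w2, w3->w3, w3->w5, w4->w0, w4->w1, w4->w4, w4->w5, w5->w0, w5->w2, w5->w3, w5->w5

This is the axiom for partial functionality; its first-order frame correspondent is \forall x \forall y \forall z (Rxy \wedge Rxz \to y = z).
(a): fails — w sees both u and v.
(b): fails — w1 sees both w1 and w4.
(c): fails — w0 sees both w2 and w4.

none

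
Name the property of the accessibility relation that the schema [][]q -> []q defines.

This is the C4 axiom.
It corresponds to density: forall x forall y (Rxy -> exists z (Rxz & Rzy)).

density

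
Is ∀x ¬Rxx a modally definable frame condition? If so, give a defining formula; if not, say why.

Not modally definable

Modal frame validity is preserved under surjective bounded morphisms.
The 4-cycle (worlds 0,1,2,3 with 0→1→2→3→0) is irreflexive, and the map sending every world to a single reflexive point • is a surjective bounded morphism (forth: every edge maps to (•,•); back: every world has a successor). So any modal formula valid on the 4-cycle is also valid on the reflexive point, which is not irreflexive.
So no modal formula (or set of formulas) defines exactly the irreflexive frames.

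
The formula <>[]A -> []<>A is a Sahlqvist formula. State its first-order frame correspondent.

Suppose ◇□A→□◇A is valid. Take Rxy, Rxz and set V(A)={w : Ryw}. Then □A at y so ◇□A at x, so □◇A at x, so ◇A at z, giving w with Rzw and Ryw.
Conversely, any frame satisfying forall x forall y forall z (Rxy & Rxz -> exists w (Ryw & Rzw)) validates the schema.
So the correspondent is convergence.

Convergence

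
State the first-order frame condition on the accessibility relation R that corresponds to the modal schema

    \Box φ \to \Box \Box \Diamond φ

This is a Sahlqvist (Geach-type) schema ◇^0□^1φ → □^2◇^1φ.
Minimal-valuation argument: fix x; take any y with xR^0y and any z with xR^2z. Set V(φ) to the set of worlds R-reachable from y in exactly 1 step. Then □^1φ holds at y, so the antecedent holds at x; validity forces ◇^1φ at z, giving a w with zR^1w and yR^1w.
First-order correspondent: \forall x \forall z (x R^2 z \to \exists w (xRw \wedge zRw)).

\forall x \forall z (x R^2 z \to \exists w (xRw \wedge zRw))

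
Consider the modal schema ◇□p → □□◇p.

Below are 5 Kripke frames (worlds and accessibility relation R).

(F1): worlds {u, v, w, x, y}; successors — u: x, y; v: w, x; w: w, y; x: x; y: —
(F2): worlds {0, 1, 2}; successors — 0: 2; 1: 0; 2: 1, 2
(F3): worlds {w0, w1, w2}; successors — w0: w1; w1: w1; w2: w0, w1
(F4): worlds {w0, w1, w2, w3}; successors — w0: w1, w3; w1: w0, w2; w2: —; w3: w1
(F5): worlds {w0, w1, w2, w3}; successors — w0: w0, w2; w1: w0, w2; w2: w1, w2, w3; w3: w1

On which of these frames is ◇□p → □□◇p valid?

The schema corresponds to a generalized confluence (Geach) condition: ∀x ∀y ∀z ((xRy ∧ xR²z) → ∃w (yRw ∧ zRw)).
(F1): fails — uRy, uR²x but no t with yRt and xRt.
(F2): fails — 0R2, 0R²1 but no w with 2Rw and 1Rw.
(F3): satisfies the condition.
(F4): fails — w0Rw1, w0R²w0 but no w with w1Rw and w0Rw.
(F5): fails — w0Rw0, w0R²w3 but no w with w0Rw and w3Rw.
Valid on: (F3).

(F3)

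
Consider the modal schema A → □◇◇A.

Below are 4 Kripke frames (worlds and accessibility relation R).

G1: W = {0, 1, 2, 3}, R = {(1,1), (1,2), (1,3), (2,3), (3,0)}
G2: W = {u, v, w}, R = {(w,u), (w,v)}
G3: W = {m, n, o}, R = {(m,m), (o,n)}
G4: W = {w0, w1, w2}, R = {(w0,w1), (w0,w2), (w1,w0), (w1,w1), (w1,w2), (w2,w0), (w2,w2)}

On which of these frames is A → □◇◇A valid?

G4

This is the axiom for a generalized confluence (Geach) condition; its first-order frame correspondent is ∀x ∀z (xRz → ∃w (x = w ∧ zR²w)).
G1: fails — 1R2 but no w with 1=w and 2R²w.
G2: fails — wRu but no t with w=t and uR²t.
G3: fails — oRn but no w with o=w and nR²w.
G4: condition met.
Valid on: G4.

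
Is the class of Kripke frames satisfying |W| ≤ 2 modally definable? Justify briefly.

No — not modally definable

If a class were modally definable it would be closed under disjoint unions (Goldblatt–Thomason).
Any modal formula valid on each of 3 disjoint one-world frames is valid on their disjoint union (validity is preserved under disjoint unions). Each one-world frame has |W|=1≤2, but the union has |W|=3.
So the class is not modally definable.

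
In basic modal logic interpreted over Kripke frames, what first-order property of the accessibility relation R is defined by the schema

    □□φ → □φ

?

Suppose □□φ→□φ is valid. Take Rxy and set V(φ)={w : xR²w}. Then □□φ at x, so □φ at x, so φ at y, i.e. ∃z(Rxz∧Rzy).
Conversely, on a frame with density the schema holds at every world under every valuation.
So the correspondent is density.

density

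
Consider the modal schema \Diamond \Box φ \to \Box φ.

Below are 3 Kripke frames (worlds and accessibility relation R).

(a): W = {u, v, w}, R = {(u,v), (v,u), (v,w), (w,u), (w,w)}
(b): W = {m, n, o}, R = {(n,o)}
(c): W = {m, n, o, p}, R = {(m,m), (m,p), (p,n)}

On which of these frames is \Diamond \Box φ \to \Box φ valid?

This is the axiom for a generalized confluence (Geach) condition; its first-order frame correspondent is \forall x \forall y \forall z ((xRy \wedge xRz) \to \exists w (yRw \wedge z = w)).
(a): fails — uRv, uRv but no t with vRt and v=t.
(b): fails — nRo, nRo but no w with oRw and o=w.
(c): fails — mRp, mRm but no w with pRw and m=w.

none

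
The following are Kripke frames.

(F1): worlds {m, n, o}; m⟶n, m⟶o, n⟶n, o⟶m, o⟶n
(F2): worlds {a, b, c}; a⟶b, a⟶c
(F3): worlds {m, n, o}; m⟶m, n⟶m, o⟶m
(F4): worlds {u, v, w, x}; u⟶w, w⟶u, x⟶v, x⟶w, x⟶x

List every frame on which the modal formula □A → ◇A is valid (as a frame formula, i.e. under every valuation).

(F1), (F3)

This is the axiom for seriality; its first-order frame correspondent is ∀x ∃y Rxy.
(F1): holds.
(F2): fails — world b has no successor.
(F3): holds.
(F4): fails — world v has no successor.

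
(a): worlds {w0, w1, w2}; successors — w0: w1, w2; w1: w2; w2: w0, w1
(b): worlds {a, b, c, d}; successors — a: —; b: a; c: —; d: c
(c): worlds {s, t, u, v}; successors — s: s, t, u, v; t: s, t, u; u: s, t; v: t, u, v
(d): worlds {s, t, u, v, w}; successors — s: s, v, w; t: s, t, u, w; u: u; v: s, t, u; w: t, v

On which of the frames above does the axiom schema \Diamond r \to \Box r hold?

(b)

The schema corresponds to partial functionality: \forall x \forall y \forall z (Rxy \wedge Rxz \to y = z).
(a): fails — w0 sees both w1 and w2.
(b): ✓.
(c): fails — s sees both s and t.
(d): fails — s sees both s and v.
Valid on: (b).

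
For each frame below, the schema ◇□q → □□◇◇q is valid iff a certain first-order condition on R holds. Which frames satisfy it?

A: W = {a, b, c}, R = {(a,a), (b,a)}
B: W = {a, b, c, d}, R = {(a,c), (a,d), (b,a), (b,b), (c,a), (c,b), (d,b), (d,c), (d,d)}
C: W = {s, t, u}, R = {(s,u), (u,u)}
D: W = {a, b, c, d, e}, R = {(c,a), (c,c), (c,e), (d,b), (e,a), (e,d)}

A, B, C

Frame correspondent (Sahlqvist): ∀x ∀y ∀z ((xRy ∧ xR²z) → ∃w (yRw ∧ zR²w)) — i.e. a generalized confluence (Geach) condition.
A: condition met.
B: condition met.
C: condition met.
D: fails — cRa, cR²a but no w with aRw and aR²w.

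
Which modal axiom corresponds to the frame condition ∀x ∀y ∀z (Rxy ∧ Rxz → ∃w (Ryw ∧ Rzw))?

The condition is convergence. The .2 schema ◇□p → □◇p defines it.
Suppose ◇□p→□◇p is valid. Take Rxy, Rxz and set V(p)={w : Ryw}. Then □p at y so ◇□p at x, so □◇p at x, so ◇p at z, giving w with Rzw and Ryw.

◇□p → □◇p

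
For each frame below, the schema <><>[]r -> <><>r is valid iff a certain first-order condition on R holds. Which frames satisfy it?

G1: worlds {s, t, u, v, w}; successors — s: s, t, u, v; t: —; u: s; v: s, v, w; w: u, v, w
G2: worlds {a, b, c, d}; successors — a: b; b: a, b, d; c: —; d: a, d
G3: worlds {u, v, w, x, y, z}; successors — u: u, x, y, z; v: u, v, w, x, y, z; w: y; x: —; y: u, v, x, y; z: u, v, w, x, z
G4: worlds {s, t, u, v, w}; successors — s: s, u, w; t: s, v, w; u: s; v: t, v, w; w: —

The schema corresponds to a generalized confluence (Geach) condition: forall x forall y (x R^2 y -> exists w (yRw & x R^2 w)).
G1: fails — sR²t but no w* with tRw* and sR²w*.
G2: ✓.
G3: fails — uR²x but no t with xRt and uR²t.
G4: fails — sR²w but no w* with wRw* and sR²w*.
Valid on: G2.

G2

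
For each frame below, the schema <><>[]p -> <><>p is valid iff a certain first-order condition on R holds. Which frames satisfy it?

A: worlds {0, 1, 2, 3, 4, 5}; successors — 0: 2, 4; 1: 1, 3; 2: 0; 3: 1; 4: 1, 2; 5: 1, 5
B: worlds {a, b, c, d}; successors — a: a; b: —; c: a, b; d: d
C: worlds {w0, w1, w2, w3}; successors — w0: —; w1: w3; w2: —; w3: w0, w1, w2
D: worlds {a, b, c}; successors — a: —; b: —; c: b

The schema corresponds to a generalized confluence (Geach) condition: forall x forall y (x R^2 y -> exists w (yRw & x R^2 w)).
A: fails — 2R²2 but no w with 2Rw and 2R²w.
B: ✓.
C: fails — w1R²w0 but no w with w0Rw and w1R²w.
D: ✓.

B, D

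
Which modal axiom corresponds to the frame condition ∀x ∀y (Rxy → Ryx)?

s → □◇s

This is symmetry; the standard corresponding axiom is B: s → □◇s.
Suppose s→□◇s is valid. Take Rxy and set V(s)={x}. Then s at x, so □◇s at x, so ◇s at y, so some z with Ryz has s; z=x, i.e. Ryx.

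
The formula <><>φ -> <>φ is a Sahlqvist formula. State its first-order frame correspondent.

Equivalently (dual form): □φ → □□φ.
Suppose □φ→□□φ is valid. Take Rxy, Ryz and set V(φ)={w : Rxw}. Then □φ at x, so □□φ at x, so □φ at y, so φ at z, i.e. Rxz.
Conversely, on a frame with transitivity the schema holds at every world under every valuation.
So the correspondent is transitivity.

Transitivity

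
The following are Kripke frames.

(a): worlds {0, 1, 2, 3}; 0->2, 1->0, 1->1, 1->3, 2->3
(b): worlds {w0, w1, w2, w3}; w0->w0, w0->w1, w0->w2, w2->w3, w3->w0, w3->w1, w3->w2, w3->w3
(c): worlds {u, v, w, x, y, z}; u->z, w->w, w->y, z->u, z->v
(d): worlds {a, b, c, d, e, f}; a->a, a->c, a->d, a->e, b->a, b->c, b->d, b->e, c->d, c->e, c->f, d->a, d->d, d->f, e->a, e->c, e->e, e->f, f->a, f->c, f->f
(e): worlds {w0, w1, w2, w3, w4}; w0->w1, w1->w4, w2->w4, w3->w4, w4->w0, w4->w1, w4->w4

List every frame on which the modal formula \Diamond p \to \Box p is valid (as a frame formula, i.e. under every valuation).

none

This is the axiom for partial functionality; its first-order frame correspondent is \forall x \forall y \forall z (Rxy \wedge Rxz \to y = z).
(a): fails — 1 sees both 0 and 1.
(b): fails — w0 sees both w0 and w1.
(c): fails — w sees both w and y.
(d): fails — a sees both a and c.
(e): fails — w4 sees both w0 and w1.
Valid on no frame.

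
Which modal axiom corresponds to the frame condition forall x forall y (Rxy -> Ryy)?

□(□s → s)

This is shift-reflexivity; the standard corresponding axiom is T□: □(□s → s).
Suppose □(□s→s) is valid. Take Rxy and set V(s)={w : Ryw}. Then at y, □s holds; since □(□s→s) at x, □s→s at y, so s at y, i.e. Ryy.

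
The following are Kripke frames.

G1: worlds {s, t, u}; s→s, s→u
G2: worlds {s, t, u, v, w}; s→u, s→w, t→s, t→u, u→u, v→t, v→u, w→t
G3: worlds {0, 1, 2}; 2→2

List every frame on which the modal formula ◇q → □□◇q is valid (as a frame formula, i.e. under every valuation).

The schema corresponds to a generalized confluence (Geach) condition: ∀x ∀y ∀z ((xRy ∧ xR²z) → ∃w (y = w ∧ zRw)).
G1: fails — sRs, sR²u but no w with s=w and uRw.
G2: fails — sRw, sR²t but no w* with w=w* and tRw*.
G3: holds.
Valid on: G3.

G3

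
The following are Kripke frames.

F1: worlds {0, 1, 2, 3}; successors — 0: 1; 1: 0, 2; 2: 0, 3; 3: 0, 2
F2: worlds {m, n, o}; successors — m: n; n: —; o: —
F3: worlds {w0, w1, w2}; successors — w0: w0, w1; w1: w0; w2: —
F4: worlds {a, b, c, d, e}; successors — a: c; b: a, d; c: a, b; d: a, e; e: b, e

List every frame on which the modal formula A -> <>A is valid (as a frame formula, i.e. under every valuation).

Frame correspondent (Sahlqvist): forall x Rxx — i.e. reflexivity.
F1: fails — world 0 does not see itself.
F2: fails — world m does not see itself.
F3: fails — world w1 does not see itself.
F4: fails — world a does not see itself.

none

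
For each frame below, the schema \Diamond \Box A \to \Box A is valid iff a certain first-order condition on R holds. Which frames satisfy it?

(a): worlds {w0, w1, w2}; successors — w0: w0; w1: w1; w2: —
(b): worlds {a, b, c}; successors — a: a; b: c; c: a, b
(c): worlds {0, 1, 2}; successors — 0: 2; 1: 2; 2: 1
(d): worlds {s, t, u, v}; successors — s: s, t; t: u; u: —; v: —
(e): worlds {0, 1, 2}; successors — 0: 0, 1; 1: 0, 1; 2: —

Frame correspondent (Sahlqvist): \forall x \forall y \forall z (Rxy \wedge Rxz \to Ryz) — i.e. the Euclidean property.
(a): holds.
(b): fails — Rbc and Rbc but not Rcc.
(c): fails — R02 and R02 but not R22.
(d): fails — Rst and Rss but not Rts.
(e): holds.
Valid on: (a), (e).

(a), (e)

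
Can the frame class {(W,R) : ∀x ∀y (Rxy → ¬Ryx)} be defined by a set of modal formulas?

Any modally definable frame class is closed under surjective bounded morphisms.
The 4-cycle (worlds w0,w1,w2,w3 with w0→w1→w2→w3→w0) is asymmetric. Mapping every world to a single reflexive point • is a surjective bounded morphism, and the reflexive point is not asymmetric (R•• but asymmetry requires ¬R••).
Hence asymmetry is not modally definable.

Not definable by any modal formula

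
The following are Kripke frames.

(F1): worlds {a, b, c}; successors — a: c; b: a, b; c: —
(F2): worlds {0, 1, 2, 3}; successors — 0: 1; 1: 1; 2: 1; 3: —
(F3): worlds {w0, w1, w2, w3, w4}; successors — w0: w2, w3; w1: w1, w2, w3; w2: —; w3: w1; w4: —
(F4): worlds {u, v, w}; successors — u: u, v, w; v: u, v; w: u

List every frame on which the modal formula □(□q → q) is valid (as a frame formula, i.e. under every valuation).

This is the axiom for shift-reflexivity; its first-order frame correspondent is ∀x ∀y (Rxy → Ryy).
(F1): fails — Rac but not Rcc.
(F2): ✓.
(F3): fails — Rw1w2 but not Rw2w2.
(F4): fails — Ruw but not Rww.
Valid on: (F2).

(F2)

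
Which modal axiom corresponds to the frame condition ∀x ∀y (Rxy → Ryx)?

The condition is symmetry. The B schema s → □◇s defines it.
Suppose s→□◇s is valid. Take Rxy and set V(s)={x}. Then s at x, so □◇s at x, so ◇s at y, so some z with Ryz has s; z=x, i.e. Ryx.

s → □◇s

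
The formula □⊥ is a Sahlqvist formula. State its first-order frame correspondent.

emptiness of R

□⊥ is valid iff no world has any successor (otherwise □⊥ fails at any world with one).
Conversely, any frame satisfying ∀x ∀y ¬Rxy validates the schema.
So the correspondent is emptiness of R.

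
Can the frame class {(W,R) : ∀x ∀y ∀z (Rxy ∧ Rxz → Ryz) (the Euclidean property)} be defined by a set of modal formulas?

Definable; ◇q → □◇q defines it

Yes: it is the Euclidean property, defined by the 5 schema ◇q → □◇q.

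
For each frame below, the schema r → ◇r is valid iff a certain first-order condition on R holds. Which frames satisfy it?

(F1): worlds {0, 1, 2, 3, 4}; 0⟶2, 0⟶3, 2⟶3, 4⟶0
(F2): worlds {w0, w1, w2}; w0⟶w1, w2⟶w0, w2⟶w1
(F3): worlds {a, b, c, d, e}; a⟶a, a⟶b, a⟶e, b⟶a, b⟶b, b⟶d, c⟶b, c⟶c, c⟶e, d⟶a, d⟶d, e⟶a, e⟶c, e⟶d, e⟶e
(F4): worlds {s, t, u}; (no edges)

The schema corresponds to reflexivity: ∀x Rxx.
(F1): fails — world 0 does not see itself.
(F2): fails — world w0 does not see itself.
(F3): ✓.
(F4): fails — world s does not see itself.
Valid on: (F3).

(F3)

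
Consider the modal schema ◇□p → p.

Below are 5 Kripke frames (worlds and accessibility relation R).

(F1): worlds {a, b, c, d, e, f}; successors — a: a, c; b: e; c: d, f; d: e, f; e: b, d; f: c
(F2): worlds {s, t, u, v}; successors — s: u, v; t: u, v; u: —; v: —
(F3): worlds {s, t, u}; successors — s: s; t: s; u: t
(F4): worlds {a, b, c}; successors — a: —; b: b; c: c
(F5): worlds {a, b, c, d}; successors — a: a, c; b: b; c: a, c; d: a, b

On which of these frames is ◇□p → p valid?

(F4)

The schema corresponds to symmetry: ∀x ∀y (Rxy → Ryx).
(F1): fails — Rcd but not Rdc.
(F2): fails — Rsu but not Rus.
(F3): fails — Rts but not Rst.
(F4): condition met.
(F5): fails — Rdb but not Rbd.
Valid on: (F4).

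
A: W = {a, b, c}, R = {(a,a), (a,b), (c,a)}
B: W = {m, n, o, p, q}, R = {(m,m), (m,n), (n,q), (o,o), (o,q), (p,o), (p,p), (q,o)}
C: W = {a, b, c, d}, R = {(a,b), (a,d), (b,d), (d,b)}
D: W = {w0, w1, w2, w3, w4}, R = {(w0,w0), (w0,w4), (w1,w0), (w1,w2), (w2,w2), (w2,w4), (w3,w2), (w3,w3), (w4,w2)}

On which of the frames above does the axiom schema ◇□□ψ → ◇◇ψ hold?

D

This is the axiom for a generalized confluence (Geach) condition; its first-order frame correspondent is ∀x ∀y (xRy → ∃w (yR²w ∧ xR²w)).
A: fails — aRb but no w with bR²w and aR²w.
B: fails — mRn but no w with nR²w and mR²w.
C: fails — bRd but no w with dR²w and bR²w.
D: holds.
Valid on: D.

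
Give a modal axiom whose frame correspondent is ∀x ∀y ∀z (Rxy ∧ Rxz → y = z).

This is partial functionality; the standard corresponding axiom is CD: ◇q → □q.
Suppose ◇q→□q is valid. Take Rxy, Rxz and set V(q)={y}. Then ◇q at x, so □q at x, so q at z, i.e. z=y.

◇q → □q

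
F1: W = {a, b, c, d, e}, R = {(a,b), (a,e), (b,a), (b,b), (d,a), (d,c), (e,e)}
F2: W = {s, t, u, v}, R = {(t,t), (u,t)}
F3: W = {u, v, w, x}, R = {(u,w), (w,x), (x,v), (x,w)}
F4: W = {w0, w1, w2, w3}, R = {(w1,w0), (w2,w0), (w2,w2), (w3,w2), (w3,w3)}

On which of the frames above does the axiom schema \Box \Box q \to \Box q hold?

This is the axiom for density; its first-order frame correspondent is \forall x \forall y (Rxy \to \exists z (Rxz \wedge Rzy)).
F1: fails — Rdc but no z with Rdz and Rzc.
F2: condition met.
F3: fails — Rxw but no z with Rxz and Rzw.
F4: fails — Rw1w0 but no z with Rw1z and Rzw0.

F2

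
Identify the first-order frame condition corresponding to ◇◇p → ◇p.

Transitivity

Replacing p by ¬p and contraposing gives the equivalent schema □p → □□p.
Suppose □p→□□p is valid. Take Rxy, Ryz and set V(p)={w : Rxw}. Then □p at x, so □□p at x, so □p at y, so p at z, i.e. Rxz.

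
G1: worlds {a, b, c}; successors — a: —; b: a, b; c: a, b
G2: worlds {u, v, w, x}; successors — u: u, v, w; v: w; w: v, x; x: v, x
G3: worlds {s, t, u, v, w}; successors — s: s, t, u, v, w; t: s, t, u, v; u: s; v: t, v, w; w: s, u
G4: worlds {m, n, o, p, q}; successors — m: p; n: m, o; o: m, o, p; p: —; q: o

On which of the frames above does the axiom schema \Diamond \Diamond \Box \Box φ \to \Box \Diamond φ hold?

G3

The schema corresponds to a generalized confluence (Geach) condition: \forall x \forall y \forall z ((x R^2 y \wedge xRz) \to \exists w (y R^2 w \wedge zRw)).
G1: fails — bR²a, bRa but no w with aR²w and aRw.
G2: fails — uR²v, uRv but no t with vR²t and vRt.
G3: satisfies the condition.
G4: fails — nR²m, nRm but no w with mR²w and mRw.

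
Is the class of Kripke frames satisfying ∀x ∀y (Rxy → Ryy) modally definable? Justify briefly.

Yes — defined by □(□p → p)

The condition is shift-reflexivity. A defining modal formula is □(□p → p).
Suppose □(□p→p) is valid. Take Rxy and set V(p)={w : Ryw}. Then at y, □p holds; since □(□p→p) at x, □p→p at y, so p at y, i.e. Ryy.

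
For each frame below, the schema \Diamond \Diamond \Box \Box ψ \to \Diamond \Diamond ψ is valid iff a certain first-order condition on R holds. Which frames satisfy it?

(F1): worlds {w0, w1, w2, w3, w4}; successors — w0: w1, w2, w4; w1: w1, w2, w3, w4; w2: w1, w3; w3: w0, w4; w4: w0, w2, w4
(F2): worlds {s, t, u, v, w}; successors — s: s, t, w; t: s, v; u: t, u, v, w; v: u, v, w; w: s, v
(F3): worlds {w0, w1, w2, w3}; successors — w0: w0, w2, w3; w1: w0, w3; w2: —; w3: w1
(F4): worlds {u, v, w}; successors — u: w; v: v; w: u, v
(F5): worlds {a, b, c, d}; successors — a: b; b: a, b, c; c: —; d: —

(F1), (F2), (F4)

Frame correspondent (Sahlqvist): \forall x \forall y (x R^2 y \to \exists w (y R^2 w \wedge x R^2 w)) — i.e. a generalized confluence (Geach) condition.
(F1): ✓.
(F2): ✓.
(F3): fails — w0R²w2 but no w with w2R²w and w0R²w.
(F4): ✓.
(F5): fails — aR²c but no w with cR²w and aR²w.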